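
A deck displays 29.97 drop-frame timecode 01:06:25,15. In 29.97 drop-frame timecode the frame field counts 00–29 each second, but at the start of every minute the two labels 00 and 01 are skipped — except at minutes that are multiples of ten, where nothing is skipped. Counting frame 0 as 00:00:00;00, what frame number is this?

Complete 10-minute blocks: 6, each 17982 frames → 107892.
Remaining 6 whole minutes in the current block: 1800 + 5 × 1798 = 10790 frames.
Within the current minute: 25 × 30 + 15 − 2 = 763 (labels ;00/;01 skipped at this minute). Total = 107892 + 10790 + 763 = 119445.

119445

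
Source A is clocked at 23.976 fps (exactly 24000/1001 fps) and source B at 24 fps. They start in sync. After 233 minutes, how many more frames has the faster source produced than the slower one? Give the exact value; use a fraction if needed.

233 min = 13980 s.
A emits 24000/1001 × 13980 = 335520000/1001 frames; B emits 24 × 13980 = 335520.
Difference = 335520/1001 frames (≈ 335.1848); B is ahead of A.

335520/1001 frames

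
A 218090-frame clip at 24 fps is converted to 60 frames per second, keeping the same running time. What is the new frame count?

545225 frames

Target frames = source frames × (target rate / source rate) = 218090 × (60)/(24) = 218090 × 5/2 = 545225.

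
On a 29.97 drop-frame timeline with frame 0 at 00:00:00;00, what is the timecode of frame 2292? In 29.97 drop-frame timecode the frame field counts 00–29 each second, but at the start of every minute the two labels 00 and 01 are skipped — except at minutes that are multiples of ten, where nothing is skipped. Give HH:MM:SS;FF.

00:01:16;14

Each 10-minute DF block holds 10 × 60 × 30 − 9 × 2 = 17982 frames. 2292 ÷ 17982 → 0 full blocks, remainder 2292.
Within the partial block the first minute is 1800 frames and each further minute 1798, so 1 further minute boundary passed. Total skipped labels = 18 × 0 + 2 × 1 = 2.
Non-drop label index = 2292 + 2 = 2294; at 30 labels/s that is 00:01:16:14, i.e. DF 00:01:16;14.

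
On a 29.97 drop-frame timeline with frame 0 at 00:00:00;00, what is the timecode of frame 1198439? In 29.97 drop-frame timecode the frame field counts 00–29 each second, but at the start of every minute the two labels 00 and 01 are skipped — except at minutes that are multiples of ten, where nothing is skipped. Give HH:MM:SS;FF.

Ten DF minutes hold 17982 frames, so frame 1198439 lies in block 66 (frames 1186812–1204793) with 11627 frames into that block.
The block's first minute is 1800 frames and the rest 1798 each; 11627 frames reaches minute 6, so 66 × 18 + 6 × 2 = 1200 labels have been skipped so far.
Adding those back, label number 1198439 + 1200 = 1199639 at 30 labels/s is 39987 s + 29 f = 11 h 6 min 27 s frame 29, i.e. 11:06:27;29.

11:06:27;29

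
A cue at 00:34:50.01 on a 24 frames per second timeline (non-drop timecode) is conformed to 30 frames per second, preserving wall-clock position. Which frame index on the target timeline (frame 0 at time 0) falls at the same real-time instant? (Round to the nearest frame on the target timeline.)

frame 62701

Source frame index: (0×3600 + 34×60 + 50) × 24 + 1 = 50161.
Real time: 50161 / (24) = 50161/24 s.
Target frame: (50161/24) × (30) = 250805/4 ≈ 62701.250 → 62701.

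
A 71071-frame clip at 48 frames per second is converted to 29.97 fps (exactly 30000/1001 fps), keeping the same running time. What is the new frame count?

44375 frames

Target frames = source frames × (target rate / source rate) = 71071 × (30000/1001)/(48) = 71071 × 625/1001 = 44375.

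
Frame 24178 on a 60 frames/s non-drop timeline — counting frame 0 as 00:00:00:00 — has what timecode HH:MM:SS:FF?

00:06:42:58

24178 ÷ 60 = 402 full seconds, remainder 58 frames.
402 s = 0 h 6 min 42 s.
Timecode: 00:06:42:58.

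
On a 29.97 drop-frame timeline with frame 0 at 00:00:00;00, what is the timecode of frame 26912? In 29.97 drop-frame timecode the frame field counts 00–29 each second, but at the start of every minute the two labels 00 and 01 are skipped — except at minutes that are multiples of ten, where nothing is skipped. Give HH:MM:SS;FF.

Each 10-minute DF block holds 10 × 60 × 30 − 9 × 2 = 17982 frames. 26912 ÷ 17982 → 1 full block, remainder 8930.
Within the partial block the first minute is 1800 frames and each further minute 1798, so 4 further minute boundaries passed. Total skipped labels = 18 × 1 + 2 × 4 = 26.
Non-drop label index = 26912 + 26 = 26938; at 30 labels/s that is 00:14:57:28, i.e. DF 00:14:57;28.

00:14:57;28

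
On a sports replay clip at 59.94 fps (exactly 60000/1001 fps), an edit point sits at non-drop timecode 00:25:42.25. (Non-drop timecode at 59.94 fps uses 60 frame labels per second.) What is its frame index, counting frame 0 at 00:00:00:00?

Total seconds to the label: (0 × 3600 + 25 × 60 + 42) = 1542.
Frame index = 1542 × 60 + 25 = 92545.

92545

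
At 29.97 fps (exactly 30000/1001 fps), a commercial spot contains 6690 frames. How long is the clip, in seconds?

Running time = 6690 / (30000/1001) = 223.223 s.

223.223 seconds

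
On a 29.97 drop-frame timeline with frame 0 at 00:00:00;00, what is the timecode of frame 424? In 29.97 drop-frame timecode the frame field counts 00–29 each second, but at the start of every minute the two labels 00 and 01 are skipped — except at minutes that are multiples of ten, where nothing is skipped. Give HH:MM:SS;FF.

Ten DF minutes hold 17982 frames, so frame 424 lies in block 0 (frames 0–17981) with 424 frames into that block.
The block's first minute is 1800 frames and the rest 1798 each; 424 frames reaches minute 0, so 0 × 18 + 0 × 2 = 0 labels have been skipped so far.
Adding those back, label number 424 + 0 = 424 at 30 labels/s is 14 s + 4 f = 0 h 0 min 14 s frame 4, i.e. 00:00:14;04.

00:00:14;04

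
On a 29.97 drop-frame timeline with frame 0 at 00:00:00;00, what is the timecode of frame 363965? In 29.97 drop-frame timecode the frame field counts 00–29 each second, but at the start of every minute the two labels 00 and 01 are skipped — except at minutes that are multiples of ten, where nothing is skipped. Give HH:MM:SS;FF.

03:22:24;09

Each 10-minute DF block holds 10 × 60 × 30 − 9 × 2 = 17982 frames. 363965 ÷ 17982 → 20 full blocks, remainder 4325.
Within the partial block the first minute is 1800 frames and each further minute 1798, so 2 further minute boundaries passed. Total skipped labels = 18 × 20 + 2 × 2 = 364.
Non-drop label index = 363965 + 364 = 364329; at 30 labels/s that is 03:22:24:09, i.e. DF 03:22:24;09.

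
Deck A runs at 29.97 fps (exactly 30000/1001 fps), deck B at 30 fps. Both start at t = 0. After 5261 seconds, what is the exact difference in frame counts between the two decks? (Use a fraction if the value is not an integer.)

A emits 30000/1001 × 5261 = 157830000/1001 frames; B emits 30 × 5261 = 157830.
Difference = 157830/1001 frames (≈ 157.6723); B is ahead of A.

157830/1001 frames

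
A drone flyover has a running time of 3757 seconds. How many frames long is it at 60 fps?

225420 frames

Frames = 3757 × 60 = 225420.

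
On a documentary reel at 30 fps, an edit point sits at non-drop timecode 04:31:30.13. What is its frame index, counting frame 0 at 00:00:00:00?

frame 488713

Total seconds to the label: (4 × 3600 + 31 × 60 + 30) = 16290.
Frame index = 16290 × 30 + 13 = 488713.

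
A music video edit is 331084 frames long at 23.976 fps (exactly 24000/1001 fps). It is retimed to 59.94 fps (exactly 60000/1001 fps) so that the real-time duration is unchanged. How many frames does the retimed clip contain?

Target frames = source frames × (target rate / source rate) = 331084 × (60000/1001)/(24000/1001) = 331084 × 5/2 = 827710.

827710 frames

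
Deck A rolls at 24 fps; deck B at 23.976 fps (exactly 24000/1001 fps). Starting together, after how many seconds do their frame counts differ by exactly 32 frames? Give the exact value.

The gap grows by |24000/1001 − 24| = 24/1001 frames per second.
Time for a 32-frame gap: 32 ÷ (24/1001) = 4004/3 s.

4004/3 seconds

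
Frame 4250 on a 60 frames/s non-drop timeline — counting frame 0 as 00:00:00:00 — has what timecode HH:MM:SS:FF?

4250 ÷ 60 = 70 full seconds, remainder 50 frames.
70 s = 0 h 1 min 10 s.
Timecode: 00:01:10:50.

00:01:10:50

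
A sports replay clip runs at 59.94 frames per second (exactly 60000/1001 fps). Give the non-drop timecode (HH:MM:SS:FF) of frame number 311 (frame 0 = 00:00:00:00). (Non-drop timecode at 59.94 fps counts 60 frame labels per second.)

00:00:05:11

311 ÷ 60 = 5 full seconds, remainder 11 frames.
5 s = 0 h 0 min 5 s.
Timecode: 00:00:05:11.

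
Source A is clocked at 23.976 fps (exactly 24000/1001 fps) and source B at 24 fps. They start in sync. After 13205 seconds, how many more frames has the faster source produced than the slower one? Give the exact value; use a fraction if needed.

316920/1001 frames

A emits 24000/1001 × 13205 = 316920000/1001 frames; B emits 24 × 13205 = 316920.
Difference = 316920/1001 frames (≈ 316.6034); B is ahead of A.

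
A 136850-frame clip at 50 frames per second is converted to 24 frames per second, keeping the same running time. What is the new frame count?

65688 frames

Target frames = source frames × (target rate / source rate) = 136850 × (24)/(50) = 136850 × 12/25 = 65688.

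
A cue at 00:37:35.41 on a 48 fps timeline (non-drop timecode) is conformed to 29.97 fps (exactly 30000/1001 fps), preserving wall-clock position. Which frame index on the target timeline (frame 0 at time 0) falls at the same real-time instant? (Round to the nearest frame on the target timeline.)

Source frame index: (0×3600 + 37×60 + 35) × 48 + 41 = 108281.
Real time: 108281 / (48) = 108281/48 s.
Target frame: (108281/48) × (30000/1001) = 67675625/1001 ≈ 67608.017 → 67608.

frame 67608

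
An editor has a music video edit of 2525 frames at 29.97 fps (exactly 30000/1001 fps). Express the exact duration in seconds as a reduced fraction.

Running time = 2525 ÷ (30000/1001) = 2525 × 1001/30000 = 101101/1200 s.

101101/1200 seconds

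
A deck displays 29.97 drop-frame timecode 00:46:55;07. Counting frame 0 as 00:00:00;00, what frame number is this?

Complete 10-minute blocks: 4, each 17982 frames → 71928.
Remaining 6 whole minutes in the current block: 1800 + 5 × 1798 = 10790 frames.
Within the current minute: 55 × 30 + 7 − 2 = 1655 (labels ;00/;01 skipped at this minute). Total = 71928 + 10790 + 1655 = 84373.

84373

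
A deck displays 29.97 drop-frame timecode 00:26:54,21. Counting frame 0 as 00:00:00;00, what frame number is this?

48393

As if non-drop at 30 labels/s: (0 × 3600 + 26 × 60 + 54) × 30 + 21 = 48441.
Minute boundaries passed: 26; those not divisible by 10: 26 − 2 = 24; dropped labels = 2 × 24 = 48.
Actual frame index = 48441 − 48 = 48393.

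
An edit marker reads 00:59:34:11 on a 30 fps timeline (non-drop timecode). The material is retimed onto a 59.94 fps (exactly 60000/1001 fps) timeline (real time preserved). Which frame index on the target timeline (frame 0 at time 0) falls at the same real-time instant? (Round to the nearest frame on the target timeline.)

Source frame index: (0×3600 + 59×60 + 34) × 30 + 11 = 107231.
Real time: 107231 / (30) = 107231/30 s.
Target frame: (107231/30) × (60000/1001) = 214462000/1001 ≈ 214247.752 → 214248.

frame 214248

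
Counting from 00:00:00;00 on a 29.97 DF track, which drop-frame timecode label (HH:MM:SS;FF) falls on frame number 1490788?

13:49:02;22

Ten DF minutes hold 17982 frames, so frame 1490788 lies in block 82 (frames 1474524–1492505) with 16264 frames into that block.
The block's first minute is 1800 frames and the rest 1798 each; 16264 frames reaches minute 9, so 82 × 18 + 9 × 2 = 1494 labels have been skipped so far.
Adding those back, label number 1490788 + 1494 = 1492282 at 30 labels/s is 49742 s + 22 f = 13 h 49 min 2 s frame 22, i.e. 13:49:02;22.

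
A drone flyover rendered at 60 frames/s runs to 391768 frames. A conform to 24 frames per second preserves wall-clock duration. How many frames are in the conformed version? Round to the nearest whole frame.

Frames at target rate = 391768 × (24) / (60) = 783536/5 ≈ 156707.200.
Nearest whole frame: 156707.

156707 frames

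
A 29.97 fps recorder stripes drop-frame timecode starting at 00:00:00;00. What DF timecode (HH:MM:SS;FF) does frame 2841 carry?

00:01:34;23

Each 10-minute DF block holds 10 × 60 × 30 − 9 × 2 = 17982 frames. 2841 ÷ 17982 → 0 full blocks, remainder 2841.
Within the partial block the first minute is 1800 frames and each further minute 1798, so 1 further minute boundary passed. Total skipped labels = 18 × 0 + 2 × 1 = 2.
Non-drop label index = 2841 + 2 = 2843; at 30 labels/s that is 00:01:34:23, i.e. DF 00:01:34;23.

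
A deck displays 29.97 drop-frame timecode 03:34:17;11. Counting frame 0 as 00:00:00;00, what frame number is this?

As if non-drop at 30 labels/s: (3 × 3600 + 34 × 60 + 17) × 30 + 11 = 385721.
Minute boundaries passed: 214; those not divisible by 10: 214 − 21 = 193; dropped labels = 2 × 193 = 386.
Actual frame index = 385721 − 386 = 385335.

385335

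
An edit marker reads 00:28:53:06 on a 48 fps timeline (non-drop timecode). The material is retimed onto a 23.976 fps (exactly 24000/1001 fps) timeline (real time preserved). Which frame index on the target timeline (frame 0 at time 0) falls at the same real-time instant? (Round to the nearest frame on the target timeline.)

frame 41553

Source frame index: (0×3600 + 28×60 + 53) × 48 + 6 = 83190.
Real time: 83190 / (48) = 13865/8 s.
Target frame: (13865/8) × (24000/1001) = 41595000/1001 ≈ 41553.447 → 41553.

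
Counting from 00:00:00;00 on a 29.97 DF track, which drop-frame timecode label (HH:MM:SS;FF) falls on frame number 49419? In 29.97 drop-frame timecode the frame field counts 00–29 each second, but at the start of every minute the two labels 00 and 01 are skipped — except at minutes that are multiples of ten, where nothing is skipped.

Each 10-minute DF block holds 10 × 60 × 30 − 9 × 2 = 17982 frames. 49419 ÷ 17982 → 2 full blocks, remainder 13455.
Within the partial block the first minute is 1800 frames and each further minute 1798, so 7 further minute boundaries passed. Total skipped labels = 18 × 2 + 2 × 7 = 50.
Non-drop label index = 49419 + 50 = 49469; at 30 labels/s that is 00:27:28:29, i.e. DF 00:27:28;29.

00:27:28;29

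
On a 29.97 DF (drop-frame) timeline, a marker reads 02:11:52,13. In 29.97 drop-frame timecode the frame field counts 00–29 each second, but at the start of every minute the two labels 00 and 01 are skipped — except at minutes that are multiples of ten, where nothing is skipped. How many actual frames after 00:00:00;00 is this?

Complete 10-minute blocks: 13, each 17982 frames → 233766.
Remaining 1 whole minute in the current block: 1800 + 0 × 1798 = 1800 frames.
Within the current minute: 52 × 30 + 13 − 2 = 1571 (labels ;00/;01 skipped at this minute). Total = 233766 + 1800 + 1571 = 237137.

237137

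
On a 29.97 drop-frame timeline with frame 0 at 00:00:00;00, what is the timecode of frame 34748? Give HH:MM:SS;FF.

Ten DF minutes hold 17982 frames, so frame 34748 lies in block 1 (frames 17982–35963) with 16766 frames into that block.
The block's first minute is 1800 frames and the rest 1798 each; 16766 frames reaches minute 9, so 1 × 18 + 9 × 2 = 36 labels have been skipped so far.
Adding those back, label number 34748 + 36 = 34784 at 30 labels/s is 1159 s + 14 f = 0 h 19 min 19 s frame 14, i.e. 00:19:19;14.

00:19:19;14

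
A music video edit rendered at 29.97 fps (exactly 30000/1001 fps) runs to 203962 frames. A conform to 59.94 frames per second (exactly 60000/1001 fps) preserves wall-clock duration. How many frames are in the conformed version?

Target frames = source frames × (target rate / source rate) = 203962 × (60000/1001)/(30000/1001) = 203962 × 2 = 407924.

407924 frames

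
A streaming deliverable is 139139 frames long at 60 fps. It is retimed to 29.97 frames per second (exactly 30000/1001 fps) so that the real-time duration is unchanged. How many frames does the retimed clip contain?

69500 frames

Target frames = source frames × (target rate / source rate) = 139139 × (30000/1001)/(60) = 139139 × 500/1001 = 69500.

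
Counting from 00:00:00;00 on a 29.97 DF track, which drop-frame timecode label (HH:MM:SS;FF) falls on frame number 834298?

07:43:57;22

Each 10-minute DF block holds 10 × 60 × 30 − 9 × 2 = 17982 frames. 834298 ÷ 17982 → 46 full blocks, remainder 7126.
Within the partial block the first minute is 1800 frames and each further minute 1798, so 3 further minute boundaries passed. Total skipped labels = 18 × 46 + 2 × 3 = 834.
Non-drop label index = 834298 + 834 = 835132; at 30 labels/s that is 07:43:57:22, i.e. DF 07:43:57;22.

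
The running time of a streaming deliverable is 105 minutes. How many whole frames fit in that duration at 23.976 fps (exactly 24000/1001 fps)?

151048 frames

105 min = 6300 s.
Frames = 6300 × 24000/1001 = 21600000/143 ≈ 151048.9510.
Complete frames: 151048.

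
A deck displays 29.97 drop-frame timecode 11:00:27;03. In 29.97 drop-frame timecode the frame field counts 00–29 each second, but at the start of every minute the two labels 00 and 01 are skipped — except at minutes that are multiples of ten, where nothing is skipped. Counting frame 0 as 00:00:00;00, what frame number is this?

As if non-drop at 30 labels/s: (11 × 3600 + 0 × 60 + 27) × 30 + 3 = 1188813.
Minute boundaries passed: 660; those not divisible by 10: 660 − 66 = 594; dropped labels = 2 × 594 = 1188.
Actual frame index = 1188813 − 1188 = 1187625.

1187625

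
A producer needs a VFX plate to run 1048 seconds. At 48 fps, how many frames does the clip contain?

50304 frames

Frames = 1048 × 48 = 50304.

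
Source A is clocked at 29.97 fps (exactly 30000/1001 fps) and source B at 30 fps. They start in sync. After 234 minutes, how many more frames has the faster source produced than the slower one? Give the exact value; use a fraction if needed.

32400/77 frames

234 min = 14040 s.
A emits 30000/1001 × 14040 = 32400000/77 frames; B emits 30 × 14040 = 421200.
Difference = 32400/77 frames (≈ 420.7792); B is ahead of A.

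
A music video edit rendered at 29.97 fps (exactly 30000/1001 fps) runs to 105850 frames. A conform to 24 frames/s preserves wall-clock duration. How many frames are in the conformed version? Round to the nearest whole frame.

Frames at target rate = 105850 × (24) / (30000/1001) = 2119117/25 ≈ 84764.680.
Nearest whole frame: 84765.

84765 frames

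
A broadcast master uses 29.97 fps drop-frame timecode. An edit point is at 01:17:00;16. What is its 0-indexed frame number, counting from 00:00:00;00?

As if non-drop at 30 labels/s: (1 × 3600 + 17 × 60 + 0) × 30 + 16 = 138616.
Minute boundaries passed: 77; those not divisible by 10: 77 − 7 = 70; dropped labels = 2 × 70 = 140.
Actual frame index = 138616 − 140 = 138476.

138476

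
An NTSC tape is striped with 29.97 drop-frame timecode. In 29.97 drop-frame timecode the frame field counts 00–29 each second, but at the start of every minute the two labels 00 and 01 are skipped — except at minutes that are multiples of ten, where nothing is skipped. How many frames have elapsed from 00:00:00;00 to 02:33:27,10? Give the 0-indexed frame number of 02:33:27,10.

275944

As if non-drop at 30 labels/s: (2 × 3600 + 33 × 60 + 27) × 30 + 10 = 276220.
Minute boundaries passed: 153; those not divisible by 10: 153 − 15 = 138; dropped labels = 2 × 138 = 276.
Actual frame index = 276220 − 276 = 275944.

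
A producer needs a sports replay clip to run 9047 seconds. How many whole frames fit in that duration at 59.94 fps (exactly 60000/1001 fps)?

Frames = 9047 × 60000/1001 = 542820000/1001 ≈ 542277.7223.
Complete frames: 542277.

542277 frames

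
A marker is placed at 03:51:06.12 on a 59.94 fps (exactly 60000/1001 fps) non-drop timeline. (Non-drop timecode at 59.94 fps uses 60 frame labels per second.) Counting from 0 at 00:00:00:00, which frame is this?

Total seconds to the label: (3 × 3600 + 51 × 60 + 6) = 13866.
Frame index = 13866 × 60 + 12 = 831972.

831972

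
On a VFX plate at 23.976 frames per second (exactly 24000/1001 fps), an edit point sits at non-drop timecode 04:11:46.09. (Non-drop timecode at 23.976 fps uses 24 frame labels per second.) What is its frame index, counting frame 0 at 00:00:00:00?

Total seconds to the label: (4 × 3600 + 11 × 60 + 46) = 15106.
Frame index = 15106 × 24 + 9 = 362553.

frame 362553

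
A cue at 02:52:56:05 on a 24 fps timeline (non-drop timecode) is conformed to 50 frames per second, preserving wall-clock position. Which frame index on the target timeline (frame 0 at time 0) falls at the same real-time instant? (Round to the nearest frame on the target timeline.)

frame 518810

Source frame index: (2×3600 + 52×60 + 56) × 24 + 5 = 249029.
Real time: 249029 / (24) = 249029/24 s.
Target frame: (249029/24) × (50) = 6225725/12 ≈ 518810.417 → 518810.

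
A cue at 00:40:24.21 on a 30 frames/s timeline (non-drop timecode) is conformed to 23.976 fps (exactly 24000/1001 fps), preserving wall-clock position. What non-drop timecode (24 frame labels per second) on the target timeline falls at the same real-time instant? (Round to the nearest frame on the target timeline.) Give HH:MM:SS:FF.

00:40:22:07

Source frame index: (0×3600 + 40×60 + 24) × 30 + 21 = 72741.
Real time: 72741 / (30) = 24247/10 s.
Target frame: (24247/10) × (24000/1001) = 58192800/1001 ≈ 58134.665 → 58135.
At 24 labels/s: frame 58135 → 00:40:22:07.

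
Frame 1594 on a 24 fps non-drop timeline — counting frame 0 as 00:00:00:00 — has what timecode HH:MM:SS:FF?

00:01:06:10

1594 ÷ 24 = 66 full seconds, remainder 10 frames.
66 s = 0 h 1 min 6 s.
Timecode: 00:01:06:10.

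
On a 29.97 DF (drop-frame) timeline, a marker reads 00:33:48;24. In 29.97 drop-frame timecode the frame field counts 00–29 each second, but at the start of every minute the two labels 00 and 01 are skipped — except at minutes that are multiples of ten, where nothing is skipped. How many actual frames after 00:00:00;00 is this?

60804

As if non-drop at 30 labels/s: (0 × 3600 + 33 × 60 + 48) × 30 + 24 = 60864.
Minute boundaries passed: 33; those not divisible by 10: 33 − 3 = 30; dropped labels = 2 × 30 = 60.
Actual frame index = 60864 − 60 = 60804.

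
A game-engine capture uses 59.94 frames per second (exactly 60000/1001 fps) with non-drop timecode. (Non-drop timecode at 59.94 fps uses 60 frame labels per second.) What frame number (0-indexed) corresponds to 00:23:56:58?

Total seconds to the label: (0 × 3600 + 23 × 60 + 56) = 1436.
Frame index = 1436 × 60 + 58 = 86218.

frame 86218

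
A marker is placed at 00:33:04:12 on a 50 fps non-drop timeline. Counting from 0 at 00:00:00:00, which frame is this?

Total seconds to the label: (0 × 3600 + 33 × 60 + 4) = 1984.
Frame index = 1984 × 50 + 12 = 99212.

frame 99212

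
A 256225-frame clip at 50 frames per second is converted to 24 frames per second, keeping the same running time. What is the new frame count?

Target frames = source frames × (target rate / source rate) = 256225 × (24)/(50) = 256225 × 12/25 = 122988.

122988 frames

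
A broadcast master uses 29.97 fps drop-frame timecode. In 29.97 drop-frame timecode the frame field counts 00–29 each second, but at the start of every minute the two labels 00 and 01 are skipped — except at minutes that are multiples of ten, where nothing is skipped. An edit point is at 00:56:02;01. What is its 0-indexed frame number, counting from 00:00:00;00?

100759

Complete 10-minute blocks: 5, each 17982 frames → 89910.
Remaining 6 whole minutes in the current block: 1800 + 5 × 1798 = 10790 frames.
Within the current minute: 2 × 30 + 1 − 2 = 59 (labels ;00/;01 skipped at this minute). Total = 89910 + 10790 + 59 = 100759.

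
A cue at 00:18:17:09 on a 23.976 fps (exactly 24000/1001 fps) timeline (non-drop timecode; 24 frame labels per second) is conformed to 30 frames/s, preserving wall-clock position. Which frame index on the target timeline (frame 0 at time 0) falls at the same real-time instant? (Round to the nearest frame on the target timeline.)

frame 32954

Source frame index: (0×3600 + 18×60 + 17) × 24 + 9 = 26337.
Real time: 26337 / (24000/1001) = 8787779/8000 s.
Target frame: (8787779/8000) × (30) = 26363337/800 ≈ 32954.171 → 32954.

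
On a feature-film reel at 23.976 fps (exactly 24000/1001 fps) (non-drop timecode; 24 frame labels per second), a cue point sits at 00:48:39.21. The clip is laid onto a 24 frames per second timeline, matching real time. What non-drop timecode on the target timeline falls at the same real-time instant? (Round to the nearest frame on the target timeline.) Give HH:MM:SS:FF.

Source frame index: (0×3600 + 48×60 + 39) × 24 + 21 = 70077.
Real time: 70077 / (24000/1001) = 23382359/8000 s.
Target frame: (23382359/8000) × (24) = 70147077/1000 ≈ 70147.077 → 70147.
At 24 labels/s: frame 70147 → 00:48:42:19.

00:48:42:19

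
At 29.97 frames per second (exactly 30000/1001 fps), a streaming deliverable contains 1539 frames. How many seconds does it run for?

51.3513 seconds

Running time = 1539 / (30000/1001) = 51.3513 s.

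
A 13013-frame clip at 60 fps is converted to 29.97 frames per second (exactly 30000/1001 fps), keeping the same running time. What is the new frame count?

6500 frames

Target frames = source frames × (target rate / source rate) = 13013 × (30000/1001)/(60) = 13013 × 500/1001 = 6500.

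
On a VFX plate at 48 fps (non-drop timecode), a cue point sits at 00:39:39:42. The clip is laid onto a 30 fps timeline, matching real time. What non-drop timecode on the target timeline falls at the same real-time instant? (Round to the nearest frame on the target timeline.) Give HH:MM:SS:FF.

00:39:39:26

Source frame index: (0×3600 + 39×60 + 39) × 48 + 42 = 114234.
Real time: 114234 / (48) = 19039/8 s.
Target frame: (19039/8) × (30) = 285585/4 ≈ 71396.250 → 71396.
At 30 labels/s: frame 71396 → 00:39:39:26.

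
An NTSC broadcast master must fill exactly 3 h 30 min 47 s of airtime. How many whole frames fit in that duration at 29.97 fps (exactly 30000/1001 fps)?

379030 frames

3 h 30 min 47 s = 12647 s.
Frames = 12647 × 30000/1001 = 379410000/1001 ≈ 379030.9690.
Complete frames: 379030.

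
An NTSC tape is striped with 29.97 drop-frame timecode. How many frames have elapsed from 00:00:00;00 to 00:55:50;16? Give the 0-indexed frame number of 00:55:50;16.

100416

As if non-drop at 30 labels/s: (0 × 3600 + 55 × 60 + 50) × 30 + 16 = 100516.
Minute boundaries passed: 55; those not divisible by 10: 55 − 5 = 50; dropped labels = 2 × 50 = 100.
Actual frame index = 100516 − 100 = 100416.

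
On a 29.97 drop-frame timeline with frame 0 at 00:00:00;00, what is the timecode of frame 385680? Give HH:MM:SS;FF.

03:34:28;26

Each 10-minute DF block holds 10 × 60 × 30 − 9 × 2 = 17982 frames. 385680 ÷ 17982 → 21 full blocks, remainder 8058.
Within the partial block the first minute is 1800 frames and each further minute 1798, so 4 further minute boundaries passed. Total skipped labels = 18 × 21 + 2 × 4 = 386.
Non-drop label index = 385680 + 386 = 386066; at 30 labels/s that is 03:34:28:26, i.e. DF 03:34:28;26.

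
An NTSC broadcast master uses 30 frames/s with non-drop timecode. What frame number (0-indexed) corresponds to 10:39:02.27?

1150287

Total seconds to the label: (10 × 3600 + 39 × 60 + 2) = 38342.
Frame index = 38342 × 30 + 27 = 1150287.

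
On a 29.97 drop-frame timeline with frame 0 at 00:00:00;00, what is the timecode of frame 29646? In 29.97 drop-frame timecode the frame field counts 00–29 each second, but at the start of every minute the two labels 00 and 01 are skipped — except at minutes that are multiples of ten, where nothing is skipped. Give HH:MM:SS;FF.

00:16:29;06

Each 10-minute DF block holds 10 × 60 × 30 − 9 × 2 = 17982 frames. 29646 ÷ 17982 → 1 full block, remainder 11664.
Within the partial block the first minute is 1800 frames and each further minute 1798, so 6 further minute boundaries passed. Total skipped labels = 18 × 1 + 2 × 6 = 30.
Non-drop label index = 29646 + 30 = 29676; at 30 labels/s that is 00:16:29:06, i.e. DF 00:16:29;06.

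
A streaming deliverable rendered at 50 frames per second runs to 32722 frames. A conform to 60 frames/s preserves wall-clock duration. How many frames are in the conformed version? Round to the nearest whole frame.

39266 frames

Frames at target rate = 32722 × (60) / (50) = 196332/5 ≈ 39266.400.
Nearest whole frame: 39266.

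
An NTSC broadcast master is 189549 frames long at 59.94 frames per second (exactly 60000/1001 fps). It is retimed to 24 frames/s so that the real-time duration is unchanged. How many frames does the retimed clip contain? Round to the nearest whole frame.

75895 frames

Frames at target rate = 189549 × (24) / (60000/1001) = 189738549/2500 ≈ 75895.420.
Nearest whole frame: 75895.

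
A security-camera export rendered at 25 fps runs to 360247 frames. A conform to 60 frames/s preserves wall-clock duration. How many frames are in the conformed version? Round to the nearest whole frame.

864593 frames

Frames at target rate = 360247 × (60) / (25) = 4322964/5 ≈ 864592.800.
Nearest whole frame: 864593.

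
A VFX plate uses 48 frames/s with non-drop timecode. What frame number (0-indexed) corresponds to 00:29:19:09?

frame 84441

Total seconds to the label: (0 × 3600 + 29 × 60 + 19) = 1759.
Frame index = 1759 × 48 + 9 = 84441.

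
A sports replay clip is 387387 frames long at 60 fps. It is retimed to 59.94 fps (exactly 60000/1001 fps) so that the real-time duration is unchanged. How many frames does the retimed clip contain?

387000 frames

Target frames = source frames × (target rate / source rate) = 387387 × (60000/1001)/(60) = 387387 × 1000/1001 = 387000.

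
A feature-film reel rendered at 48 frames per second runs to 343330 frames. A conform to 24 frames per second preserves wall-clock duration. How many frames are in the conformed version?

171665 frames

Target frames = source frames × (target rate / source rate) = 343330 × (24)/(48) = 343330 × 1/2 = 171665.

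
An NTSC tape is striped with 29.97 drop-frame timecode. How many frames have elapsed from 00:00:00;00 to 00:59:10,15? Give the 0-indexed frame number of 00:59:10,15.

106407

Complete 10-minute blocks: 5, each 17982 frames → 89910.
Remaining 9 whole minutes in the current block: 1800 + 8 × 1798 = 16184 frames.
Within the current minute: 10 × 30 + 15 − 2 = 313 (labels ;00/;01 skipped at this minute). Total = 89910 + 16184 + 313 = 106407.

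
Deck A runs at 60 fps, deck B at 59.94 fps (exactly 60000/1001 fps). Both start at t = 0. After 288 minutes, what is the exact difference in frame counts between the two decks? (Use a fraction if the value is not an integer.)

288 min = 17280 s.
A emits 60 × 17280 = 1036800 frames; B emits 60000/1001 × 17280 = 1036800000/1001.
Difference = 1036800/1001 frames (≈ 1035.7642); B is behind A.

1036800/1001 frames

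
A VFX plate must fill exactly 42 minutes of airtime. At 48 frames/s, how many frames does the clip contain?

42 min = 2520 s.
Frames = 2520 × 48 = 120960.

120960 frames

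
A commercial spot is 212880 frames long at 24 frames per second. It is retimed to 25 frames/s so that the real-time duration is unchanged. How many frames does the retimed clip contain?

Target frames = source frames × (target rate / source rate) = 212880 × (25)/(24) = 212880 × 25/24 = 221750.

221750 frames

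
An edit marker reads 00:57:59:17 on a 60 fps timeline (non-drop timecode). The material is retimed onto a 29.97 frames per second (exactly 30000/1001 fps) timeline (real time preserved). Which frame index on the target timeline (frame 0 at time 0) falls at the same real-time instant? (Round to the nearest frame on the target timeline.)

frame 104274

Source frame index: (0×3600 + 57×60 + 59) × 60 + 17 = 208757.
Real time: 208757 / (60) = 208757/60 s.
Target frame: (208757/60) × (30000/1001) = 104378500/1001 ≈ 104274.226 → 104274.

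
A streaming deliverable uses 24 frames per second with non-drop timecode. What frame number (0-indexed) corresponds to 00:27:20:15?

Total seconds to the label: (0 × 3600 + 27 × 60 + 20) = 1640.
Frame index = 1640 × 24 + 15 = 39375.

39375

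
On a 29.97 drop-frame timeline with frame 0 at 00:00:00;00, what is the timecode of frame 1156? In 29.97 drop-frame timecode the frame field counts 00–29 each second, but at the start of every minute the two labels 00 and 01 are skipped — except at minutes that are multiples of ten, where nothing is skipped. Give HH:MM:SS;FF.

Each 10-minute DF block holds 10 × 60 × 30 − 9 × 2 = 17982 frames. 1156 ÷ 17982 → 0 full blocks, remainder 1156.
Within the partial block the first minute is 1800 frames and each further minute 1798, so 0 further minute boundaries passed. Total skipped labels = 18 × 0 + 2 × 0 = 0.
Non-drop label index = 1156 + 0 = 1156; at 30 labels/s that is 00:00:38:16, i.e. DF 00:00:38;16.

00:00:38;16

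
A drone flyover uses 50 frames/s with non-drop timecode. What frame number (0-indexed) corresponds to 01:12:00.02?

frame 216002

Total seconds to the label: (1 × 3600 + 12 × 60 + 0) = 4320.
Frame index = 4320 × 50 + 2 = 216002.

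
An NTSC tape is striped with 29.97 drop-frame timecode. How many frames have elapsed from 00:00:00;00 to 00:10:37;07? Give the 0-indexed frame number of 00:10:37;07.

19099

As if non-drop at 30 labels/s: (0 × 3600 + 10 × 60 + 37) × 30 + 7 = 19117.
Minute boundaries passed: 10; those not divisible by 10: 10 − 1 = 9; dropped labels = 2 × 9 = 18.
Actual frame index = 19117 − 18 = 19099.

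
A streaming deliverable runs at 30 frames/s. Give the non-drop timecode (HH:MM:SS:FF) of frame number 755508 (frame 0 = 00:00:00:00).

755508 ÷ 30 = 25183 full seconds, remainder 18 frames.
25183 s = 6 h 59 min 43 s.
Timecode: 06:59:43:18.

06:59:43:18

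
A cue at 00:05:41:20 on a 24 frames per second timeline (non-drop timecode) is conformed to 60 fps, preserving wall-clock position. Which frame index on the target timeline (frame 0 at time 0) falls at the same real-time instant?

Source frame index: (0×3600 + 5×60 + 41) × 24 + 20 = 8204.
Real time: 8204 / (24) = 2051/6 s.
Target frame: (2051/6) × (60) = 20510.

frame 20510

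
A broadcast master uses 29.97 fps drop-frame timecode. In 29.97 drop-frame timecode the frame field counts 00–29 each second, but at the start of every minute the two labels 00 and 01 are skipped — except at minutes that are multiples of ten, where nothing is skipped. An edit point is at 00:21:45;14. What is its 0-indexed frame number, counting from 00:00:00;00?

39126

As if non-drop at 30 labels/s: (0 × 3600 + 21 × 60 + 45) × 30 + 14 = 39164.
Minute boundaries passed: 21; those not divisible by 10: 21 − 2 = 19; dropped labels = 2 × 19 = 38.
Actual frame index = 39164 − 38 = 39126.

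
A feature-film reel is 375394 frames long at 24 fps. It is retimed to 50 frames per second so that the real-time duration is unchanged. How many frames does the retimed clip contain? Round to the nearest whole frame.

Frames at target rate = 375394 × (50) / (24) = 4692425/6 ≈ 782070.833.
Nearest whole frame: 782071.

782071 frames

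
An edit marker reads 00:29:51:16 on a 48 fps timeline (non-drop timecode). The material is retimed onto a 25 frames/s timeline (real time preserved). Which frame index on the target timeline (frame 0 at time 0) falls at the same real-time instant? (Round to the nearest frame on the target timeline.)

frame 44783

Source frame index: (0×3600 + 29×60 + 51) × 48 + 16 = 85984.
Real time: 85984 / (48) = 5374/3 s.
Target frame: (5374/3) × (25) = 134350/3 ≈ 44783.333 → 44783.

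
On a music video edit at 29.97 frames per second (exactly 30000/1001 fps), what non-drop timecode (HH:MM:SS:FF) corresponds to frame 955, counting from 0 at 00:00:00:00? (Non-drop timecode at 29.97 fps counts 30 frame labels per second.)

00:00:31:25

955 ÷ 30 = 31 full seconds, remainder 25 frames.
31 s = 0 h 0 min 31 s.
Timecode: 00:00:31:25.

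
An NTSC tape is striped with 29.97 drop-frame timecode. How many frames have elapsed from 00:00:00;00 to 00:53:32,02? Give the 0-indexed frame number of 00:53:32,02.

96266

As if non-drop at 30 labels/s: (0 × 3600 + 53 × 60 + 32) × 30 + 2 = 96362.
Minute boundaries passed: 53; those not divisible by 10: 53 − 5 = 48; dropped labels = 2 × 48 = 96.
Actual frame index = 96362 − 96 = 96266.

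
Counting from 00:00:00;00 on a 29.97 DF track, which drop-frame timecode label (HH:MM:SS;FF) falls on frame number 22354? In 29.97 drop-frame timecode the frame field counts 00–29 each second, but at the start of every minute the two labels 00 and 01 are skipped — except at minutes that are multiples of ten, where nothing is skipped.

Each 10-minute DF block holds 10 × 60 × 30 − 9 × 2 = 17982 frames. 22354 ÷ 17982 → 1 full block, remainder 4372.
Within the partial block the first minute is 1800 frames and each further minute 1798, so 2 further minute boundaries passed. Total skipped labels = 18 × 1 + 2 × 2 = 22.
Non-drop label index = 22354 + 22 = 22376; at 30 labels/s that is 00:12:25:26, i.e. DF 00:12:25;26.

00:12:25;26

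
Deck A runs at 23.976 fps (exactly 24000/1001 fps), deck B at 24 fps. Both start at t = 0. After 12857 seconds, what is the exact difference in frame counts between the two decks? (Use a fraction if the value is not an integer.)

23736/77 frames

A emits 24000/1001 × 12857 = 23736000/77 frames; B emits 24 × 12857 = 308568.
Difference = 23736/77 frames (≈ 308.2597); B is ahead of A.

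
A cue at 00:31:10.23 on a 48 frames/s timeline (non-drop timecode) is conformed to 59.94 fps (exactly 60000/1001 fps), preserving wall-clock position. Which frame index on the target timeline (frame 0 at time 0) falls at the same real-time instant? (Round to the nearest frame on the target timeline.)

Source frame index: (0×3600 + 31×60 + 10) × 48 + 23 = 89783.
Real time: 89783 / (48) = 89783/48 s.
Target frame: (89783/48) × (60000/1001) = 112228750/1001 ≈ 112116.633 → 112117.

frame 112117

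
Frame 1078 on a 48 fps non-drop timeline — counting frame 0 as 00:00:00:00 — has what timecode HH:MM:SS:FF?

1078 ÷ 48 = 22 full seconds, remainder 22 frames.
22 s = 0 h 0 min 22 s.
Timecode: 00:00:22:22.

00:00:22:22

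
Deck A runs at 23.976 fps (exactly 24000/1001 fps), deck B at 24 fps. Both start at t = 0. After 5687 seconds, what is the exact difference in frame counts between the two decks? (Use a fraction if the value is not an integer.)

A emits 24000/1001 × 5687 = 12408000/91 frames; B emits 24 × 5687 = 136488.
Difference = 12408/91 frames (≈ 136.3516); B is ahead of A.

12408/91 frames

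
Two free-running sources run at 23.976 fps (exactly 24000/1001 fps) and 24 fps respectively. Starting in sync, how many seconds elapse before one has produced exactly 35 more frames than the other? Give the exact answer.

35035/24 seconds

The gap grows by |24 − 24000/1001| = 24/1001 frames per second.
Time for a 35-frame gap: 35 ÷ (24/1001) = 35035/24 s.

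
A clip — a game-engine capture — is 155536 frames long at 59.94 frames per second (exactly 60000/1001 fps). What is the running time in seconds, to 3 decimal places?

2594.859 seconds

Running time = 155536 × 1001/60000 = 9730721/3750 s ≈ 2594.859 s.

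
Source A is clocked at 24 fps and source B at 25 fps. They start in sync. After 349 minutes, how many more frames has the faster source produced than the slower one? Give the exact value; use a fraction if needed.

20940 frames

349 min = 20940 s.
A emits 24 × 20940 = 502560 frames; B emits 25 × 20940 = 523500.
Difference = 20940 frames; B is ahead of A.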